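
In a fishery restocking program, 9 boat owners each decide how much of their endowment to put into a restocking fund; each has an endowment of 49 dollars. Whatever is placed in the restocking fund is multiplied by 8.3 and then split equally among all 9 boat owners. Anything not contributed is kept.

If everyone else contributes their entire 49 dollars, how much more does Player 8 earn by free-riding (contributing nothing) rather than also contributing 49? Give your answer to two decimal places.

Switching from a contribution of 49 to 0 lets Player 8 keep an extra 49 dollars, but lowers the restocking fund by 49, which costs Player 8 their own share of that drop: 8.3/9 × 49 = 45.19.
Net gain = 49 − 45.19 = 3.81. The private return per contributed unit (0.9222) is below 1, so free-riding is indeed the best response regardless of what the others do.

3.81 dollars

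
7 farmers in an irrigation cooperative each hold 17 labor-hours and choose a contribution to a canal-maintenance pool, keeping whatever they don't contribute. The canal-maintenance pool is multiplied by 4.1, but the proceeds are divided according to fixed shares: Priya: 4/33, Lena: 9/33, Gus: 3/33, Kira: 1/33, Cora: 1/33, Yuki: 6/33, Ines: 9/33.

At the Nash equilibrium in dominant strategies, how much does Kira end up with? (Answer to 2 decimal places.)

21.22 labor-hours

For player j, contributing a unit is worthwhile iff 4.1 × (j's share) ≥ 1, i.e. iff j's share is at least 0.2439.
Lena and Ines are above the threshold, contributing 17 each; the remaining 5 contribute 0. Total contributed: 34.
Kira keeps 17 and receives 4.1 × 34 × 1/33 = 4.22 from the canal-maintenance pool, for a payoff of 21.22.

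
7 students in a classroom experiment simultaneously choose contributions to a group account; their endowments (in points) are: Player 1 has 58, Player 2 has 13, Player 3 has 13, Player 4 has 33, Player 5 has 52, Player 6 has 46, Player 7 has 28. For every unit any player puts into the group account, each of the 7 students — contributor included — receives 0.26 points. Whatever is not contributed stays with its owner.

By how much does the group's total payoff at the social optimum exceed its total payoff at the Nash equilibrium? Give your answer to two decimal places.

199.26 points

The private return per contributed unit is 0.26 < 1 for everyone, so the Nash equilibrium is zero contribution and the group total is Σ E_j = 58 + 13 + 13 + 33 + 52 + 46 + 28 = 243.
Each contributed unit returns 1.820 to the group, so the social optimum is full contribution by everyone: group total = 1.820 × 243 = 442.26.
Efficiency loss = (1.820 − 1) × 243 = 199.26.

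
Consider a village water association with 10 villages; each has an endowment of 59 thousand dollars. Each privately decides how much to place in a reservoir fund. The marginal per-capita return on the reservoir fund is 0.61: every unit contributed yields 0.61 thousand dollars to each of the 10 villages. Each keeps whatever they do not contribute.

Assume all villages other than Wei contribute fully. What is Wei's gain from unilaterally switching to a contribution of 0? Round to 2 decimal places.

Switching from a contribution of 59 to 0 lets Wei keep an extra 59 thousand dollars, but lowers the reservoir fund by 59, which costs Wei their own share of that drop: 0.61 × 59 = 35.99.
Net gain = 59 − 35.99 = 23.01. The private return per contributed unit (0.61) is below 1, so free-riding is indeed the best response regardless of what the others do.

23.01 thousand dollars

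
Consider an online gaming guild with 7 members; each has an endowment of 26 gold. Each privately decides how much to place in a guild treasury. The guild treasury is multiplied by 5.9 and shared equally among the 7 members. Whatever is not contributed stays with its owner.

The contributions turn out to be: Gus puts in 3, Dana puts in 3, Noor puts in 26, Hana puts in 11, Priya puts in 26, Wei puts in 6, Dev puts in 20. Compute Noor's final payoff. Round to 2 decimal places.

80.07 gold

Total contributed: 3 + 3 + 26 + 11 + 26 + 6 + 20 = 95.
Each receives 5.9 × 95 / 7 = 80.07 from the guild treasury.
Noor keeps 26 − 26 = 0, so Noor's payoff is 0 + 80.07 = 80.07.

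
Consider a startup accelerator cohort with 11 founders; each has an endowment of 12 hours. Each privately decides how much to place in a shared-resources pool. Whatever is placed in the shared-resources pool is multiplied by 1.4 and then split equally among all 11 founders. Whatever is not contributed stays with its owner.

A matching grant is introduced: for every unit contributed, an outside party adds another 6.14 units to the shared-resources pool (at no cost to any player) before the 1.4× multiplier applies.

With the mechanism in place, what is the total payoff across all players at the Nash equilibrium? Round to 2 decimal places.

132.00 hours

Even with the mechanism, each unit contributed returns only 1.4 × 7.14 / 11 = 0.9087 per unit of net cost, so contributing nothing is still dominant.
At the Nash equilibrium no one contributes; group total payoff = 11 × 12 = 132.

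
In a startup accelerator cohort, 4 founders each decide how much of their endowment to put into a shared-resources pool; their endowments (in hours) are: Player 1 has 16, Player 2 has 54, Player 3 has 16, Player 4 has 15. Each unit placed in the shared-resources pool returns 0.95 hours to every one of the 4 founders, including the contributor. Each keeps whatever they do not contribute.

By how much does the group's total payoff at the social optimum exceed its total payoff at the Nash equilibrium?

282.80 hours

The private return per contributed unit is 0.95 < 1 for everyone, so the Nash equilibrium is zero contribution and the group total is Σ E_j = 16 + 54 + 16 + 15 = 101.
Each contributed unit returns 3.800 to the group, so the social optimum is full contribution by everyone: group total = 3.800 × 101 = 383.80.
Efficiency loss = (3.800 − 1) × 101 = 282.80.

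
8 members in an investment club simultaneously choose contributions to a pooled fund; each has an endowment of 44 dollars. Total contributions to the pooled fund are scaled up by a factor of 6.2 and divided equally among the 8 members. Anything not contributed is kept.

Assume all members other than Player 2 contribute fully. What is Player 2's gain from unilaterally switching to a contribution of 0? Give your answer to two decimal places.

9.90 dollars

Switching from a contribution of 44 to 0 lets Player 2 keep an extra 44 dollars, but lowers the pooled fund by 44, which costs Player 2 their own share of that drop: 6.2/8 × 44 = 34.10.
Net gain = 44 − 34.10 = 9.90. The private return per contributed unit (0.7750) is below 1, so free-riding is indeed the best response regardless of what the others do.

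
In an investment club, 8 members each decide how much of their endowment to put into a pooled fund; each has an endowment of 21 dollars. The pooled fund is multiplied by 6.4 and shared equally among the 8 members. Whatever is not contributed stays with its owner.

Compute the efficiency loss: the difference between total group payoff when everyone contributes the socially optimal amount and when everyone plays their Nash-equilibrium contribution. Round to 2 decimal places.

Each contributed unit returns 6.4/8 = 0.8000 to its contributor — below 1 — so contributing 0 is dominant for every player. At the Nash equilibrium everyone keeps their 21, and the group total is 8 × 21 = 168.
Each contributed unit returns 6.400 to the group as a whole (0.8000 to each of 8 players), which exceeds 1, so the social optimum is full contribution: group total = 6.400 × 168 = 1075.20.
Efficiency loss = 1075.20 − 168 = 907.20.

907.20 dollars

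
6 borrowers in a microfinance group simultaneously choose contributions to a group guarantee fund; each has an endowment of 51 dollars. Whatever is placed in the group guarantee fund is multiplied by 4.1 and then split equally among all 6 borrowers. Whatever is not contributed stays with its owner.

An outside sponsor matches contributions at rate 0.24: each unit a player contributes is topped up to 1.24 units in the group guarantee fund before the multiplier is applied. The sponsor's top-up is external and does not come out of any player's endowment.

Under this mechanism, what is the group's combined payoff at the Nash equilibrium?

Even with the mechanism, each unit contributed returns only 4.1 × 1.24 / 6 = 0.8473 per unit of net cost, so contributing nothing is still dominant.
Everyone keeps their endowment and the group total is 6 × 51 = 306.

306.00 dollars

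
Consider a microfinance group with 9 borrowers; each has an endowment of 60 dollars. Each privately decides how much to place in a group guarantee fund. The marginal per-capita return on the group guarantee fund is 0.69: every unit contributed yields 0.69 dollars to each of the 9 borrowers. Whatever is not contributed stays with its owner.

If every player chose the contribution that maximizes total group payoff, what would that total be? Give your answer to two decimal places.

Each contributed unit returns 6.210 to the group as a whole (0.69 to each of 9 players), which exceeds 1, so the social optimum is full contribution: group total = 6.210 × 540 = 3353.40.

3353.40 dollars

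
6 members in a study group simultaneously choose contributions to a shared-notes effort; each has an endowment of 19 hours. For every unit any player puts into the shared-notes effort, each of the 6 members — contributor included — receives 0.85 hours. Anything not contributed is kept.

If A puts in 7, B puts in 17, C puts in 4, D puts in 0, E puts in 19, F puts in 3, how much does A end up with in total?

54.50 hours

Total contributed: 7 + 17 + 4 + 0 + 19 + 3 = 50.
Each receives 0.85 × 50 = 42.50 from the shared-notes effort.
A keeps 19 − 7 = 12, so A's payoff is 12 + 42.50 = 54.50.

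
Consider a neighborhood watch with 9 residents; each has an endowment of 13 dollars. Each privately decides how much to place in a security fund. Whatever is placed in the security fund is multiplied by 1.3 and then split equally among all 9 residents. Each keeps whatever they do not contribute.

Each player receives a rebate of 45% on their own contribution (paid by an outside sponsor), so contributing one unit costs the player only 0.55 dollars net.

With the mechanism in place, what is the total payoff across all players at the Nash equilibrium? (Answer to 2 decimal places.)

117.00 dollars

With the mechanism, a contributed unit returns (1.3/9) / 0.55 = 0.2626 per unit of net cost — still below 1 — so contributing 0 remains dominant for every player.
At the Nash equilibrium no one contributes; group total payoff = 9 × 13 = 117.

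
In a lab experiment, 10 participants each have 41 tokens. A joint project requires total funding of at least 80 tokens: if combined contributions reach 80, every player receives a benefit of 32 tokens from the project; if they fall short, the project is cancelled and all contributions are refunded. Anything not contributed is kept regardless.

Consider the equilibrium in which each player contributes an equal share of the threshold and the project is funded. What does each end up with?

65 tokens

Equal share of the threshold: 80/10 = 8.
At this profile no one gains by cutting their contribution: any cut drops the total below 80, the project is cancelled, contributions are refunded, and the deviator ends with 41, which is less than 41 − 8 + 32 = 65. Contributing more than 8 just wastes the excess. So contributing exactly 8 is a best response.
Each player's payoff: 41 − 8 + 32 = 65.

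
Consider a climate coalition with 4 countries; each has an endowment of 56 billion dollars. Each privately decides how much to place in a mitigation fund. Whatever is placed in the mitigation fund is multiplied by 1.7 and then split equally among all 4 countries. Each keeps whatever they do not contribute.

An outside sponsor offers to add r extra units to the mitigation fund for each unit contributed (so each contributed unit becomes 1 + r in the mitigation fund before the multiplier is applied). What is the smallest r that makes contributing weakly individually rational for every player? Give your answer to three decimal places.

1.353

With matching at rate r, one contributed unit becomes (1 + r) in the mitigation fund and returns 1.7 × (1 + r) / 4 to the contributor.
Setting this equal to 1: 1 + r = 4/1.7 = 2.3529.
So the minimum matching rate is r = 2.3529 − 1 = 1.353.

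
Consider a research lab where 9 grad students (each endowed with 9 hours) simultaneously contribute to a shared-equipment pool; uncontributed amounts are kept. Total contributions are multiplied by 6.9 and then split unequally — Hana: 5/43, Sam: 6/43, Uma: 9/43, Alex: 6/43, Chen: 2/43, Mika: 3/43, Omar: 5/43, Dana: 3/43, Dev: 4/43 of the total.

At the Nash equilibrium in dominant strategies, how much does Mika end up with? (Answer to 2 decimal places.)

Player j's private return per contributed unit is 6.9 × (j's share). Contributing is weakly dominant for j when that share is at least 1/6.9 = 0.1449, and contributing 0 is dominant otherwise.
Uma alone (share 9/43) is above the threshold, contributing 9; the remaining 8 contribute 0. Total contributed: 9.
Mika keeps 9 and receives 6.9 × 9 × 3/43 = 4.33 from the shared-equipment pool, for a payoff of 13.33.

13.33 hours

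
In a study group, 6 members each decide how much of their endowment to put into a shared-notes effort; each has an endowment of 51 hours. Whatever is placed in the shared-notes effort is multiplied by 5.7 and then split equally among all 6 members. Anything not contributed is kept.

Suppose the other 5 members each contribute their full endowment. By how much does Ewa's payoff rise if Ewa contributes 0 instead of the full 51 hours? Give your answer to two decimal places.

Switching from a contribution of 51 to 0 lets Ewa keep an extra 51 hours, but lowers the shared-notes effort by 51, which costs Ewa their own share of that drop: 5.7/6 × 51 = 48.45.
Net gain = 51 − 48.45 = 2.55. The private return per contributed unit (0.9500) is below 1, so free-riding is indeed the best response regardless of what the others do.

2.55 hours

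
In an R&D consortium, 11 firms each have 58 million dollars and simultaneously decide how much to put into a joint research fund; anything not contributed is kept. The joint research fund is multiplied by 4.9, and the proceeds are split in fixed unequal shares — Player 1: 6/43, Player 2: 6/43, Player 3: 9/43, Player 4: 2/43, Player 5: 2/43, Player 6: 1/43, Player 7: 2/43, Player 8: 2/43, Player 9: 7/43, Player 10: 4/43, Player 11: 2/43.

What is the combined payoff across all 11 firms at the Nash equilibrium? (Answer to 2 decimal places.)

A player with share s gets back 4.9·s per unit contributed, so full contribution is dominant for anyone with s > 1/4.9 = 0.2041 and zero contribution is dominant for anyone below.
Only Player 3 (9/43) clears that bar, contributing 58; the remaining 10 contribute 0. Total contributed: 58.
The joint research fund pays out 4.9 × 58 = 284.20 in total (split across the unequal shares, but the aggregate is all that matters for the group sum).
The 10 free-riders keep 58 each, adding 580. Group total = 580 + 284.20 = 864.20.

864.20 million dollars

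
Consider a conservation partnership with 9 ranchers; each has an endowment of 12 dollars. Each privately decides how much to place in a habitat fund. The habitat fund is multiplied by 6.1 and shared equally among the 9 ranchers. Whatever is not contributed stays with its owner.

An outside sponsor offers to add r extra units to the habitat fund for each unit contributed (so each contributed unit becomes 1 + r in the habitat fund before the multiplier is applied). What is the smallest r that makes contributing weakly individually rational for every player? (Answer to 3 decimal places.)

With matching at rate r, one contributed unit becomes (1 + r) in the habitat fund and returns 6.1 × (1 + r) / 9 to the contributor.
Setting this equal to 1: 1 + r = 9/6.1 = 1.4754.
So the minimum matching rate is r = 1.4754 − 1 = 0.475.

0.475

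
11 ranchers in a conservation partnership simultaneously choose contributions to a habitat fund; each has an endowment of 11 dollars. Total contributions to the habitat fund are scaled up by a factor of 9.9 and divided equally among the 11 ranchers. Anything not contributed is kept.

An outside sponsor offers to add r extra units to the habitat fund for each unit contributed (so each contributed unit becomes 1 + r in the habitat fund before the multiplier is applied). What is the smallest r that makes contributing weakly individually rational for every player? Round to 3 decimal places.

With matching at rate r, one contributed unit becomes (1 + r) in the habitat fund and returns 9.9 × (1 + r) / 11 to the contributor.
Setting this equal to 1: 1 + r = 11/9.9 = 1.1111.
So the minimum matching rate is r = 1.1111 − 1 = 0.111.

0.111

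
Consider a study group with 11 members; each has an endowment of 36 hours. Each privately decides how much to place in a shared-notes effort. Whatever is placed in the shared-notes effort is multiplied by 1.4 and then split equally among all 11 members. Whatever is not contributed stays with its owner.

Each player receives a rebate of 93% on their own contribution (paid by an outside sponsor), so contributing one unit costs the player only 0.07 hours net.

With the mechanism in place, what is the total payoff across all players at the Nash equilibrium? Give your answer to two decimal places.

Under the mechanism each unit contributed yields (1.4/11) / 0.07 = 1.8182 back to its contributor per unit of net cost, which exceeds 1, making full contribution the dominant choice for everyone.
So the Nash equilibrium is full contribution by all 11; the group earns 11 × (36 × 0.93 + 1.4 × 36) = 922.68.

922.68 hours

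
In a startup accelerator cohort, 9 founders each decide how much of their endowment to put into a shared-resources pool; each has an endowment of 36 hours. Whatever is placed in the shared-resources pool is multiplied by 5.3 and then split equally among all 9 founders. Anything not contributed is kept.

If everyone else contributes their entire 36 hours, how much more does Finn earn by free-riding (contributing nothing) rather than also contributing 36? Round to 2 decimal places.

Switching from a contribution of 36 to 0 lets Finn keep an extra 36 hours, but lowers the shared-resources pool by 36, which costs Finn their own share of that drop: 5.3/9 × 36 = 21.20.
Net gain = 36 − 21.20 = 14.80. The private return per contributed unit (0.5889) is below 1, so free-riding is indeed the best response regardless of what the others do.

14.80 hours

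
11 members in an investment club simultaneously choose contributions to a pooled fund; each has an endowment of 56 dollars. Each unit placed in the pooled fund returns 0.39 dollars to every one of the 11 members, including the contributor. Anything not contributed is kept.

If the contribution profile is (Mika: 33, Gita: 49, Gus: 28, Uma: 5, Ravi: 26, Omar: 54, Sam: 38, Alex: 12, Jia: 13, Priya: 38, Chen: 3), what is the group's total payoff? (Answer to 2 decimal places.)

1599.71 dollars

Total contributed: 33 + 49 + 28 + 5 + 26 + 54 + 38 + 12 + 13 + 38 + 3 = 299; total kept: 11 × 56 − 299 = 317.
The pooled fund pays out 0.39 × 11 × 299 = 1282.71 in aggregate.
Group total = 317 + 1282.71 = 1599.71.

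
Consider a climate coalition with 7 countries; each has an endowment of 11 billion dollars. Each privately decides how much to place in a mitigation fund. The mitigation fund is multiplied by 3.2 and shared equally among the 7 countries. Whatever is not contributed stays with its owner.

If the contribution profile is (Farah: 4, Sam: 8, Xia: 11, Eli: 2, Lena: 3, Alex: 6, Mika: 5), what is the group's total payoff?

Total contributed: 4 + 8 + 11 + 2 + 3 + 6 + 5 = 39; total kept: 7 × 11 − 39 = 38.
The mitigation fund pays out 3.2 × 39 = 124.80 in aggregate.
Group total = 38 + 124.80 = 162.80.

162.80 billion dollars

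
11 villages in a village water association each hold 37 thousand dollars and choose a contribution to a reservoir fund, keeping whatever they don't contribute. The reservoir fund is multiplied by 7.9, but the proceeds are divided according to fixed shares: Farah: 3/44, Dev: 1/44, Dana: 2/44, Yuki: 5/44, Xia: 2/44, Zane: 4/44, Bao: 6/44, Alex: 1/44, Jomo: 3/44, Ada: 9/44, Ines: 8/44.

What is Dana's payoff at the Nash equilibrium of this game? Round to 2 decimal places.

76.86 thousand dollars

A player with share s gets back 7.9·s per unit contributed, so full contribution is dominant for anyone with s > 1/7.9 = 0.1266 and zero contribution is dominant for anyone below.
The shares above 0.1266 belong to Bao, Ada and Ines, contributing 37 each; the remaining 8 contribute 0. Total contributed: 111.
Dana keeps 37 and receives 7.9 × 111 × 2/44 = 39.86 from the reservoir fund, for a payoff of 76.86.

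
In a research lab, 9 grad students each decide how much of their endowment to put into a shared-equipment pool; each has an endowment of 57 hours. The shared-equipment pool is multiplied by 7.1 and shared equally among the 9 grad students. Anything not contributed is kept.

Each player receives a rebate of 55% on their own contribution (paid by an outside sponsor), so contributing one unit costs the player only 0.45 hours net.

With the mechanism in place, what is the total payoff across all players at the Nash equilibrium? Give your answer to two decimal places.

Under the mechanism each unit contributed yields (7.1/9) / 0.45 = 1.7531 back to its contributor per unit of net cost, which exceeds 1, making full contribution the dominant choice for everyone.
At the Nash equilibrium everyone contributes 57. Group total payoff = 9 × (57 × 0.55 + 7.1 × 57) = 3924.45.

3924.45 hours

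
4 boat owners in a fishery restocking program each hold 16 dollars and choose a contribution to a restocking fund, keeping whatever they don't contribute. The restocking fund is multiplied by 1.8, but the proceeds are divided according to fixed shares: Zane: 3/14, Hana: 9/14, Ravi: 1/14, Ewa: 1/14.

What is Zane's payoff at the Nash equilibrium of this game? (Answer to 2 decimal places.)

For player j, contributing a unit is worthwhile iff 1.8 × (j's share) ≥ 1, i.e. iff j's share is at least 0.5556.
Only Hana (9/14) clears that bar, contributing 16; the remaining 3 contribute 0. Total contributed: 16.
Zane keeps 16 and receives 1.8 × 16 × 3/14 = 6.17 from the restocking fund, for a payoff of 22.17.

22.17 dollars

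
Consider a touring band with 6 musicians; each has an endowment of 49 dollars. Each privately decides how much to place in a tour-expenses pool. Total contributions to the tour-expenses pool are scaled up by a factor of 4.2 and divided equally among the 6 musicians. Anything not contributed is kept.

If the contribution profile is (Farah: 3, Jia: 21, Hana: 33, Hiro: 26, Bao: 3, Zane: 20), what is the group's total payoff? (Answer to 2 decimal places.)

633.20 dollars

Total contributed: 3 + 21 + 33 + 26 + 3 + 20 = 106; total kept: 6 × 49 − 106 = 188.
The tour-expenses pool pays out 4.2 × 106 = 445.20 in aggregate.
Group total = 188 + 445.20 = 633.20.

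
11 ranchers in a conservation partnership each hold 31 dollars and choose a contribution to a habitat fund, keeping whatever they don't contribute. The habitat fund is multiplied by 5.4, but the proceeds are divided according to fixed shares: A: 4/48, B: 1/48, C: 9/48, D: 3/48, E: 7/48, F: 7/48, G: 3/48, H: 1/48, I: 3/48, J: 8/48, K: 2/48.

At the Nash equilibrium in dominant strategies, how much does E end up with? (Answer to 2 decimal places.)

55.41 dollars

For player j, contributing a unit is worthwhile iff 5.4 × (j's share) ≥ 1, i.e. iff j's share is at least 0.1852.
Only C (9/48) clears that bar, contributing 31; the remaining 10 contribute 0. Total contributed: 31.
E keeps 31 and receives 5.4 × 31 × 7/48 = 24.41 from the habitat fund, for a payoff of 55.41.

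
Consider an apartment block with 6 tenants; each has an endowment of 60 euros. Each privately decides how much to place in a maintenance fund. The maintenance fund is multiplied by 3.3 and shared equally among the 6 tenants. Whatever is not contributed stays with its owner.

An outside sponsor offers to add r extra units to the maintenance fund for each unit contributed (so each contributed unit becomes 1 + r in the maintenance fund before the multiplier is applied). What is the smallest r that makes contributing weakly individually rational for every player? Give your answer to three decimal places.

With matching at rate r, one contributed unit becomes (1 + r) in the maintenance fund and returns 3.3 × (1 + r) / 6 to the contributor.
Setting this equal to 1: 1 + r = 6/3.3 = 1.8182.
So the minimum matching rate is r = 1.8182 − 1 = 0.818.

0.818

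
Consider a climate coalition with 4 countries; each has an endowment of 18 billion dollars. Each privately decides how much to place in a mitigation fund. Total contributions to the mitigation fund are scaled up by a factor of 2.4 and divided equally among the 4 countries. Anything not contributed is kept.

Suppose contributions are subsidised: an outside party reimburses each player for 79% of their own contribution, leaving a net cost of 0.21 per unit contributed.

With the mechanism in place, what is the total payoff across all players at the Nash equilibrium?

Under the mechanism each unit contributed yields (2.4/4) / 0.21 = 2.8571 back to its contributor per unit of net cost, which exceeds 1, making full contribution the dominant choice for everyone.
At the Nash equilibrium everyone contributes 18. Group total payoff = 4 × (18 × 0.79 + 2.4 × 18) = 229.68.

229.68 billion dollars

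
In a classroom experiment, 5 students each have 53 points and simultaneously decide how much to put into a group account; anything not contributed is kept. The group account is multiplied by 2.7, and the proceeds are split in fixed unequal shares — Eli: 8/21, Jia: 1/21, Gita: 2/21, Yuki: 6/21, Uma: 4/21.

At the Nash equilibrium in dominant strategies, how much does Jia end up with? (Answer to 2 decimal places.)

59.81 points

A player with share s gets back 2.7·s per unit contributed, so full contribution is dominant for anyone with s > 1/2.7 = 0.3704 and zero contribution is dominant for anyone below.
Eli alone (share 8/21) is above the threshold, contributing 53; the remaining 4 contribute 0. Total contributed: 53.
Jia keeps 53 and receives 2.7 × 53 × 1/21 = 6.81 from the group account, for a payoff of 59.81.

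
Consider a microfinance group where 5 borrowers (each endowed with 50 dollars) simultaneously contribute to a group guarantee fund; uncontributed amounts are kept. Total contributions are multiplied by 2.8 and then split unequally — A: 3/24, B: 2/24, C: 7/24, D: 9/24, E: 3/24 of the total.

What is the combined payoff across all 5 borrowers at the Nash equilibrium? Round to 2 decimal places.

Player j's private return per contributed unit is 2.8 × (j's share). Contributing is weakly dominant for j when that share is at least 1/2.8 = 0.3571, and contributing 0 is dominant otherwise.
Only D (9/24) clears that bar, contributing 50; the remaining 4 contribute 0. Total contributed: 50.
The group guarantee fund pays out 2.8 × 50 = 140.00 in total (split across the unequal shares, but the aggregate is all that matters for the group sum).
The 4 free-riders keep 50 each, adding 200. Group total = 200 + 140.00 = 340.00.

340.00 dollars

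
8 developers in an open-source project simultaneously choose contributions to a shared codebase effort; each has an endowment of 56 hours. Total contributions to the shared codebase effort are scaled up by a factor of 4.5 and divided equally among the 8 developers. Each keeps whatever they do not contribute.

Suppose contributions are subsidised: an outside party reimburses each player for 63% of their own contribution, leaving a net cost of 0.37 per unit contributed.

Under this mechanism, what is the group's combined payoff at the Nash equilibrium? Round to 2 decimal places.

2298.24 hours

Under the mechanism each unit contributed yields (4.5/8) / 0.37 = 1.5203 back to its contributor per unit of net cost, which exceeds 1, making full contribution the dominant choice for everyone.
So the Nash equilibrium is full contribution by all 8; the group earns 8 × (56 × 0.63 + 4.5 × 56) = 2298.24.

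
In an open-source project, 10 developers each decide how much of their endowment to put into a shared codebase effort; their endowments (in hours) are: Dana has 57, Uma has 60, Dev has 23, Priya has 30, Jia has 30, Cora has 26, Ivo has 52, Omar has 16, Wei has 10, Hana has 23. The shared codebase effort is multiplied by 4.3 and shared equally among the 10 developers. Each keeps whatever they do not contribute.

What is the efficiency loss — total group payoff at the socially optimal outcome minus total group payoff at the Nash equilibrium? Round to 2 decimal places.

The private return per contributed unit is 4.3/10 = 0.4300 < 1 for every player regardless of endowment, so the Nash equilibrium is zero contribution and the group total is Σ E_j = 57 + 60 + 23 + 30 + 30 + 26 + 52 + 16 + 10 + 23 = 327.
Each contributed unit returns 4.300 to the group, so the social optimum is full contribution by everyone: group total = 4.300 × 327 = 1406.10.
Efficiency loss = (4.300 − 1) × 327 = 1079.10.

1079.10 hours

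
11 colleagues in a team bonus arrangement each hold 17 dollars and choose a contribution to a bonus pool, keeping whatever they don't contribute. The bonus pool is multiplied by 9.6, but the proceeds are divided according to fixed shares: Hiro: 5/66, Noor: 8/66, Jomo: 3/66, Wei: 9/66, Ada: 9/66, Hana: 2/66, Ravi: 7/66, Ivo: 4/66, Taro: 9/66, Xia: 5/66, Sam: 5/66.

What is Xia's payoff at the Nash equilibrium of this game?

For player j, contributing a unit is worthwhile iff 9.6 × (j's share) ≥ 1, i.e. iff j's share is at least 0.1042.
Noor, Wei, Ada, Ravi and Taro are above the threshold, contributing 17 each; the remaining 6 contribute 0. Total contributed: 85.
Xia keeps 17 and receives 9.6 × 85 × 5/66 = 61.82 from the bonus pool, for a payoff of 78.82.

78.82 dollars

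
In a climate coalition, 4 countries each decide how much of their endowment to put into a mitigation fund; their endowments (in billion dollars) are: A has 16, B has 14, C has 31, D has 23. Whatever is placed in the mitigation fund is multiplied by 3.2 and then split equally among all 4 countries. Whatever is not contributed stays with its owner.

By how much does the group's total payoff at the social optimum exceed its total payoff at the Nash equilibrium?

184.80 billion dollars

The private return per contributed unit is 3.2/4 = 0.8000 < 1 for every player regardless of endowment, so the Nash equilibrium is zero contribution and the group total is Σ E_j = 16 + 14 + 31 + 23 = 84.
Each contributed unit returns 3.200 to the group, so the social optimum is full contribution by everyone: group total = 3.200 × 84 = 268.80.
Efficiency loss = (3.200 − 1) × 84 = 184.80.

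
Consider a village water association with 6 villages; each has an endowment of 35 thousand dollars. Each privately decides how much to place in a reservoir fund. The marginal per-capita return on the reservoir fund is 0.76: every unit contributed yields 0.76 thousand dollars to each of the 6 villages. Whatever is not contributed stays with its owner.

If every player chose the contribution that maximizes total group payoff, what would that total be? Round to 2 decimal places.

957.60 thousand dollars

Each contributed unit returns 4.560 to the group as a whole (0.76 to each of 6 players), which exceeds 1, so the social optimum is full contribution: group total = 4.560 × 210 = 957.60.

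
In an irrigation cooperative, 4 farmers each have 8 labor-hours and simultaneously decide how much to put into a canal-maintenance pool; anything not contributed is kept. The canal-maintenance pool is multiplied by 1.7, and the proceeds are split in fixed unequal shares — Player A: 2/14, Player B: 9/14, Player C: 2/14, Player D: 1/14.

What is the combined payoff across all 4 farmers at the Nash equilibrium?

37.60 labor-hours

Each unit j contributes comes back to j as 1.7 × (j's share), so j prefers to contribute only if that share exceeds 1/1.7 = 0.5882; otherwise keeping the unit dominates.
The only share above 0.5882 is Player B's 9/14, contributing 8; the remaining 3 contribute 0. Total contributed: 8.
The canal-maintenance pool pays out 1.7 × 8 = 13.60 in total (split across the unequal shares, but the aggregate is all that matters for the group sum).
The 3 free-riders keep 8 each, adding 24. Group total = 24 + 13.60 = 37.60.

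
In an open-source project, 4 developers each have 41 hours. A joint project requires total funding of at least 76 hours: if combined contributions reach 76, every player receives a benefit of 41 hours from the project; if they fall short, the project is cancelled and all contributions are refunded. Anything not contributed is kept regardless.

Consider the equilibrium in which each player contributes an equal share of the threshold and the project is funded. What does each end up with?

63 hours

Equal share of the threshold: 76/4 = 19.
At this profile no one gains by cutting their contribution: any cut drops the total below 76, the project is cancelled, contributions are refunded, and the deviator ends with 41, which is less than 41 − 19 + 41 = 63. Contributing more than 19 just wastes the excess. So contributing exactly 19 is a best response.
Each player's payoff: 41 − 19 + 41 = 63.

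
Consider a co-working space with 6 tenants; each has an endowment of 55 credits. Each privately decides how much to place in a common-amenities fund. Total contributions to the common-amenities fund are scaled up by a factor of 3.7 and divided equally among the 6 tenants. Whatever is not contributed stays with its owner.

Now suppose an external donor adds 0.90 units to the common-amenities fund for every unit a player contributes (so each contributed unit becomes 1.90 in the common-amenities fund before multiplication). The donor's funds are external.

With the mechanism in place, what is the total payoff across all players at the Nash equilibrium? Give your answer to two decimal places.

The effective private return per unit is now 3.7 × 1.90 / 6 = 1.1717 > 1, so every player's dominant strategy flips to full contribution.
At the Nash equilibrium everyone contributes 55. Group total payoff = 3.7 × 1.90 × 330 = 2319.90.

2319.90 credits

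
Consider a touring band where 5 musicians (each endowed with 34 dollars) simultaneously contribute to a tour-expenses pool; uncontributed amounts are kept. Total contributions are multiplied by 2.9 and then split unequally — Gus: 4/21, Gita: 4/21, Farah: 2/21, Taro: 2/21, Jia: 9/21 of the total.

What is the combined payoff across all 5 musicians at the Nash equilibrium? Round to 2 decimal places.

234.60 dollars

Each unit j contributes comes back to j as 2.9 × (j's share), so j prefers to contribute only if that share exceeds 1/2.9 = 0.3448; otherwise keeping the unit dominates.
Only Jia (9/21) clears that bar, contributing 34; the remaining 4 contribute 0. Total contributed: 34.
The tour-expenses pool pays out 2.9 × 34 = 98.60 in total (split across the unequal shares, but the aggregate is all that matters for the group sum).
The 4 free-riders keep 34 each, adding 136. Group total = 136 + 98.60 = 234.60.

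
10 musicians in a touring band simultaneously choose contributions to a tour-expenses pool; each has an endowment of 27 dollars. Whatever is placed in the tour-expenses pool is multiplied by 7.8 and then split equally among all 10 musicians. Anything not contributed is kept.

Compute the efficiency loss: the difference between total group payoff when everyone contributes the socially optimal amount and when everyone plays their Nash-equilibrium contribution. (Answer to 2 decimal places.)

Each contributed unit returns 7.8/10 = 0.7800 to its contributor — below 1 — so contributing 0 is dominant for every player. At the Nash equilibrium everyone keeps their 27, and the group total is 10 × 27 = 270.
Each contributed unit returns 7.800 to the group as a whole (0.7800 to each of 10 players), which exceeds 1, so the social optimum is full contribution: group total = 7.800 × 270 = 2106.00.
Efficiency loss = 2106.00 − 270 = 1836.00.

1836.00 dollars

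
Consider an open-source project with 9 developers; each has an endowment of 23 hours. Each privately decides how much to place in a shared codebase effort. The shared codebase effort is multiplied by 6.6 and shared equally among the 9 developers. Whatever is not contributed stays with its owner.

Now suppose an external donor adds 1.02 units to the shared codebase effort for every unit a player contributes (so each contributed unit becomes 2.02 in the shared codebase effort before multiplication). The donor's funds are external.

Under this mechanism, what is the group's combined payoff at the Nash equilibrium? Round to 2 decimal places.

Under the mechanism each unit contributed yields 6.6 × 2.02 / 9 = 1.4813 back to its contributor per unit of net cost, which exceeds 1, making full contribution the dominant choice for everyone.
So the Nash equilibrium is full contribution by all 9; the group earns 6.6 × 2.02 × 207 = 2759.72.

2759.72 hours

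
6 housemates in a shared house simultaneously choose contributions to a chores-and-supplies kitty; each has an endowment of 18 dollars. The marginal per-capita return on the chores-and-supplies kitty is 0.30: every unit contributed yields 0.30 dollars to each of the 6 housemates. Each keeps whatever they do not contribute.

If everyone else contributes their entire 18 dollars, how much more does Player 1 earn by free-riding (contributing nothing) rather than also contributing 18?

Switching from a contribution of 18 to 0 lets Player 1 keep an extra 18 dollars, but lowers the chores-and-supplies kitty by 18, which costs Player 1 their own share of that drop: 0.30 × 18 = 5.40.
Net gain = 18 − 5.40 = 12.60. The private return per contributed unit (0.30) is below 1, so free-riding is indeed the best response regardless of what the others do.

12.60 dollars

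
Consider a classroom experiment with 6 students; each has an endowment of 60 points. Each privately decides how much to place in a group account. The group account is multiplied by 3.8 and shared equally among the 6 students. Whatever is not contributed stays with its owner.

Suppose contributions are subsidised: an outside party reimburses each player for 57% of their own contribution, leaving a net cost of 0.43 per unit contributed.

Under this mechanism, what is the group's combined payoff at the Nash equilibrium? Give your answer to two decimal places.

1573.20 points

With the mechanism, a contributed unit returns (3.8/6) / 0.43 = 1.4729 per unit of net cost to the contributor — now above 1 — so contributing fully is weakly dominant for every player.
So the Nash equilibrium is full contribution by all 6; the group earns 6 × (60 × 0.57 + 3.8 × 60) = 1573.20.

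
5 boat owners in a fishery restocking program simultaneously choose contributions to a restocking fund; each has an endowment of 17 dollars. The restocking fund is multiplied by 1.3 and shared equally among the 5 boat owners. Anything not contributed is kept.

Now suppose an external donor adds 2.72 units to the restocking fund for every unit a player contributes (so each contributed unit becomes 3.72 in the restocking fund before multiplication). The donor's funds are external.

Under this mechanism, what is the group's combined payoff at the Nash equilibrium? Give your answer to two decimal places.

85.00 dollars

The effective private return is 1.3 × 3.72 / 5 = 0.9672, which is still under 1, so the mechanism doesn't change anyone's dominant strategy: zero contribution.
Everyone keeps their endowment and the group total is 5 × 17 = 85.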